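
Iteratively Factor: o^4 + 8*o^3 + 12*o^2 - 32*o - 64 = (o + 2)*(o^3 + 6*o^2 - 32) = (o + 2)*(o + 4)*(o^2 + 2*o - 8) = (o + 2)*(o + 4)^2*(o - 2)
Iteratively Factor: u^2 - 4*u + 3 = (u - 3)*(u - 1)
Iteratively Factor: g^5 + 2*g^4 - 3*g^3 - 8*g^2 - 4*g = (g + 1)*(g^4 + g^3 - 4*g^2 - 4*g) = g*(g + 1)*(g^3 + g^2 - 4*g - 4) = g*(g + 1)^2*(g^2 - 4) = g*(g + 1)^2*(g + 2)*(g - 2)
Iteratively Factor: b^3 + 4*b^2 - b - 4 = (b - 1)*(b^2 + 5*b + 4) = (b - 1)*(b + 4)*(b + 1)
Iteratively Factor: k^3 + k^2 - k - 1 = (k + 1)*(k^2 - 1) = (k - 1)*(k + 1)*(k + 1)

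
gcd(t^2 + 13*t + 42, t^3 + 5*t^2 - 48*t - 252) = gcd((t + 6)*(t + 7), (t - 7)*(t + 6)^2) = t + 6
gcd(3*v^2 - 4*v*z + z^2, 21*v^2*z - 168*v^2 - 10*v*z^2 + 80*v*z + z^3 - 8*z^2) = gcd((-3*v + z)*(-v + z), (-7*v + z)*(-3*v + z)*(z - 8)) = -3*v + z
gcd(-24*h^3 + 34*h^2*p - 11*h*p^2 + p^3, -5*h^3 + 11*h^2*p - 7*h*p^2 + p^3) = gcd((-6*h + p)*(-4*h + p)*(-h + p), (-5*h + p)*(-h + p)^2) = -h + p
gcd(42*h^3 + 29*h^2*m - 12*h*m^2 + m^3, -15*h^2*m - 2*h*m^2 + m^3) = 1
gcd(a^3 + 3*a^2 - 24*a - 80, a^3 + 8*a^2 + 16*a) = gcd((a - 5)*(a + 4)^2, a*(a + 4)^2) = a^2 + 8*a + 16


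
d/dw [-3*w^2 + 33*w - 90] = 33 - 6*w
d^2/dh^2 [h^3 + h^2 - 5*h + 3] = 6*h + 2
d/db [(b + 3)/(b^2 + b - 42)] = (b^2 + b - (b + 3)*(2*b + 1) - 42)/(b^2 + b - 42)^2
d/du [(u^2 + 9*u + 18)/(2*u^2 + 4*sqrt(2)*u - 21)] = (-4*(u + sqrt(2))*(u^2 + 9*u + 18) + (2*u + 9)*(2*u^2 + 4*sqrt(2)*u - 21))/(2*u^2 + 4*sqrt(2)*u - 21)^2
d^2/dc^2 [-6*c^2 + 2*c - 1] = -12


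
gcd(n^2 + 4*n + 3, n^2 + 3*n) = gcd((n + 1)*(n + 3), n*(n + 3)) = n + 3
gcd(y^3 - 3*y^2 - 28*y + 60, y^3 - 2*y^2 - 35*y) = y + 5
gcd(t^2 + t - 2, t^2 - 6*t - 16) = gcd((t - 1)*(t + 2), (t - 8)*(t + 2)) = t + 2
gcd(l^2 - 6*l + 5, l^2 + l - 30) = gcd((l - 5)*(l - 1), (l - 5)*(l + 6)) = l - 5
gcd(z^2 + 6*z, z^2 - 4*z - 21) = 1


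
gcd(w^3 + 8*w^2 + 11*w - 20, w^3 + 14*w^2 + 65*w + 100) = w^2 + 9*w + 20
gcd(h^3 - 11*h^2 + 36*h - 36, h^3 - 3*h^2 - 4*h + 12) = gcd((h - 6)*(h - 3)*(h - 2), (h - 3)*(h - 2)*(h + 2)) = h^2 - 5*h + 6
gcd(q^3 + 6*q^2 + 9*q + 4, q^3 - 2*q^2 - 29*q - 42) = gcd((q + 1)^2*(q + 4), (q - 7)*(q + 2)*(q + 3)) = 1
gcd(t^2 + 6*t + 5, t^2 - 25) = t + 5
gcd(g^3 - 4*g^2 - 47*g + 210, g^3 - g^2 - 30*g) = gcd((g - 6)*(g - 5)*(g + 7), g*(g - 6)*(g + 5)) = g - 6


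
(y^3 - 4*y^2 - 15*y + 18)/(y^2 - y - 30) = (y^2 + 2*y - 3)/(y + 5)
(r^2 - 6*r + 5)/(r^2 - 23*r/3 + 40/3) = 3*(r - 1)/(3*r - 8)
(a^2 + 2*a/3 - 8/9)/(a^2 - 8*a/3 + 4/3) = (a + 4/3)/(a - 2)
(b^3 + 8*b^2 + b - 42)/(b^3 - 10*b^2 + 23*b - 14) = (b^2 + 10*b + 21)/(b^2 - 8*b + 7)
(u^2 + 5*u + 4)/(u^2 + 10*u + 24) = (u + 1)/(u + 6)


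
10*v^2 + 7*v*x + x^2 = (2*v + x)*(5*v + x)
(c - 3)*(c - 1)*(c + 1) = c^3 - 3*c^2 - c + 3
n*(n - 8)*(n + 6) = n^3 - 2*n^2 - 48*n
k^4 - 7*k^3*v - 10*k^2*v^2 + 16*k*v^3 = k*(k - 8*v)*(k - v)*(k + 2*v)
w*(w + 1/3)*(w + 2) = w^3 + 7*w^2/3 + 2*w/3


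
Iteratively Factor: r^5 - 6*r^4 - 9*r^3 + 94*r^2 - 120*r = (r - 2)*(r^4 - 4*r^3 - 17*r^2 + 60*r) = (r - 3)*(r - 2)*(r^3 - r^2 - 20*r) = (r - 5)*(r - 3)*(r - 2)*(r^2 + 4*r) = (r - 5)*(r - 3)*(r - 2)*(r + 4)*(r)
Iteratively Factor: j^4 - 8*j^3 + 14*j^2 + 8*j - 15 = (j - 1)*(j^3 - 7*j^2 + 7*j + 15) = (j - 3)*(j - 1)*(j^2 - 4*j - 5) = (j - 5)*(j - 3)*(j - 1)*(j + 1)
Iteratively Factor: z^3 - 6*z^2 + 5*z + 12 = (z - 4)*(z^2 - 2*z - 3) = (z - 4)*(z + 1)*(z - 3)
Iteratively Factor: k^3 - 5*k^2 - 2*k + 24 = (k - 4)*(k^2 - k - 6) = (k - 4)*(k + 2)*(k - 3)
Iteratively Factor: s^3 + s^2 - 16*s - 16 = (s + 4)*(s^2 - 3*s - 4) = (s + 1)*(s + 4)*(s - 4)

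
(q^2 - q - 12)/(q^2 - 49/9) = 9*(q^2 - q - 12)/(9*q^2 - 49)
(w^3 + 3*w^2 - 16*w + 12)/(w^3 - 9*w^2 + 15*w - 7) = (w^2 + 4*w - 12)/(w^2 - 8*w + 7)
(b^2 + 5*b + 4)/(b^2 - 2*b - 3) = (b + 4)/(b - 3)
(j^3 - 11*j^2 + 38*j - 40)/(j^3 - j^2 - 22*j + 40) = (j - 5)/(j + 5)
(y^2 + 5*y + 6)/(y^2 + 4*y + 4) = (y + 3)/(y + 2)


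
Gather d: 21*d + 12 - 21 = 21*d - 9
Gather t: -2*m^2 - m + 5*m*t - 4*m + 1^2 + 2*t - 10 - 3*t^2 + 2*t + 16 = -2*m^2 - 5*m - 3*t^2 + t*(5*m + 4) + 7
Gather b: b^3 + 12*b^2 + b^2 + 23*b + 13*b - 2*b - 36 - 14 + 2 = b^3 + 13*b^2 + 34*b - 48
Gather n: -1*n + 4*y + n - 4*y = 0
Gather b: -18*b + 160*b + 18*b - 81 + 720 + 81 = 160*b + 720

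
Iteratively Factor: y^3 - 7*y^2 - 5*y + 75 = (y - 5)*(y^2 - 2*y - 15) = (y - 5)^2*(y + 3)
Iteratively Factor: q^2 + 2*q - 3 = (q - 1)*(q + 3)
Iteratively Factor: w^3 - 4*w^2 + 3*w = (w)*(w^2 - 4*w + 3) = w*(w - 3)*(w - 1)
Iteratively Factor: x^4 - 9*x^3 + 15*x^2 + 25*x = (x + 1)*(x^3 - 10*x^2 + 25*x) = (x - 5)*(x + 1)*(x^2 - 5*x) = x*(x - 5)*(x + 1)*(x - 5)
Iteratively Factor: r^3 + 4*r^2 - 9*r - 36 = (r + 3)*(r^2 + r - 12) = (r - 3)*(r + 3)*(r + 4)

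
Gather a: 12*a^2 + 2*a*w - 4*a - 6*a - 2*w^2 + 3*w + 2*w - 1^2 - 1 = 12*a^2 + a*(2*w - 10) - 2*w^2 + 5*w - 2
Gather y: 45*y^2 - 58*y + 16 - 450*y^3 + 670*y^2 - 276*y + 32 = -450*y^3 + 715*y^2 - 334*y + 48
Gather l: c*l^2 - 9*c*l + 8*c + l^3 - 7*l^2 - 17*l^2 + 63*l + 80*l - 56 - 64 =8*c + l^3 + l^2*(c - 24) + l*(143 - 9*c) - 120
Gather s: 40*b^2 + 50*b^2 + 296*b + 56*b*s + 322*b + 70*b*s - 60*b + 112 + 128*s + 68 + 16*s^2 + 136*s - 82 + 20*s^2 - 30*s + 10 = 90*b^2 + 558*b + 36*s^2 + s*(126*b + 234) + 108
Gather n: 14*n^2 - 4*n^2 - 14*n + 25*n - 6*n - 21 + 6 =10*n^2 + 5*n - 15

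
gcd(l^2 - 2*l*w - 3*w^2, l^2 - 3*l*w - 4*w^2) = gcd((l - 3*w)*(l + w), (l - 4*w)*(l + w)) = l + w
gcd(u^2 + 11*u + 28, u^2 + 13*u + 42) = u + 7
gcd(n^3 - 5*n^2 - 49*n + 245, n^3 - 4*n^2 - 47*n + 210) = n^2 + 2*n - 35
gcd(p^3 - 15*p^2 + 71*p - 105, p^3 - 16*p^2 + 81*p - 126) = p^2 - 10*p + 21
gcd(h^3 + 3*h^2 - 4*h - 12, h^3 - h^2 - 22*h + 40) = h - 2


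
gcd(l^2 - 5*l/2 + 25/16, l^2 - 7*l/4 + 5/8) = l - 5/4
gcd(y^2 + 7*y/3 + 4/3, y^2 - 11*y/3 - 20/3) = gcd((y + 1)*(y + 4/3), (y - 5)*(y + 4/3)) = y + 4/3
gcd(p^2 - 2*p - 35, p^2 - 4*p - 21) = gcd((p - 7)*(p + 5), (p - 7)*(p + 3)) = p - 7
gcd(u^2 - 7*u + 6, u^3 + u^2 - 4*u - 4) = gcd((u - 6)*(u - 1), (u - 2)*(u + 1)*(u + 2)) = 1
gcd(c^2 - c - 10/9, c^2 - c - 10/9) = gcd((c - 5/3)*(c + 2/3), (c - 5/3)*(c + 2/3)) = c^2 - c - 10/9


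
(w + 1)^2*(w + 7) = w^3 + 9*w^2 + 15*w + 7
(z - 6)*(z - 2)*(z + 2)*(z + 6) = z^4 - 40*z^2 + 144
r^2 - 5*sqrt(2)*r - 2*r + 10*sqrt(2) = (r - 2)*(r - 5*sqrt(2))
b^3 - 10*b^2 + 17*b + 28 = (b - 7)*(b - 4)*(b + 1)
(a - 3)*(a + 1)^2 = a^3 - a^2 - 5*a - 3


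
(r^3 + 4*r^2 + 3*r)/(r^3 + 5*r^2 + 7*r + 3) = r/(r + 1)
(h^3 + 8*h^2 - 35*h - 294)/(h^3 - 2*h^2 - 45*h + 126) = (h + 7)/(h - 3)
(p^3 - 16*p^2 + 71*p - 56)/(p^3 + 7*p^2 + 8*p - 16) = (p^2 - 15*p + 56)/(p^2 + 8*p + 16)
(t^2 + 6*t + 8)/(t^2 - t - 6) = (t + 4)/(t - 3)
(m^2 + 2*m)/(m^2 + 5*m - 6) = m*(m + 2)/(m^2 + 5*m - 6)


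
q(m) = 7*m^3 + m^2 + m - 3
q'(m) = 21*m^2 + 2*m + 1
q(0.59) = -0.62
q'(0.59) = 9.49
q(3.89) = 428.07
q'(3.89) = 326.55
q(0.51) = -1.30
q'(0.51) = 7.48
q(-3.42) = -274.74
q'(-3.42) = 239.78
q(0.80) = 2.02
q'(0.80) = 16.04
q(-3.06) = -197.26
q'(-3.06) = 191.52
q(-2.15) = -70.10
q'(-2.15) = 93.77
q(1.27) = 14.22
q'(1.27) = 37.41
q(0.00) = -3.00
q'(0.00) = 1.00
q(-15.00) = -23418.00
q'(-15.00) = 4696.00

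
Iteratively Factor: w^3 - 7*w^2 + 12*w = (w - 3)*(w^2 - 4*w) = (w - 4)*(w - 3)*(w)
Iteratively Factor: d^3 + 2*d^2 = (d + 2)*(d^2) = d*(d + 2)*(d)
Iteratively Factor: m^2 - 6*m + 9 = (m - 3)*(m - 3)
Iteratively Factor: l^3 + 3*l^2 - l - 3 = (l + 3)*(l^2 - 1) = (l - 1)*(l + 3)*(l + 1)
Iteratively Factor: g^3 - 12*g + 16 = (g + 4)*(g^2 - 4*g + 4) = (g - 2)*(g + 4)*(g - 2)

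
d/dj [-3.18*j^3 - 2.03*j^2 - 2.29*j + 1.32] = -9.54*j^2 - 4.06*j - 2.29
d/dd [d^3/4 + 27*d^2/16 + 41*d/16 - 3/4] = 3*d^2/4 + 27*d/8 + 41/16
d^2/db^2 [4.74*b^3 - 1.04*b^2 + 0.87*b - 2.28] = 28.44*b - 2.08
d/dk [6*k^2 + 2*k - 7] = 12*k + 2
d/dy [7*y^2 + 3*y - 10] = 14*y + 3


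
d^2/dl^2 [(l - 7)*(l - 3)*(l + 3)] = 6*l - 14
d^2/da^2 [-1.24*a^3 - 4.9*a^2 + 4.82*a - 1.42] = -7.44*a - 9.8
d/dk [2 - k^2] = -2*k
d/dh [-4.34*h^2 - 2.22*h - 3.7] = -8.68*h - 2.22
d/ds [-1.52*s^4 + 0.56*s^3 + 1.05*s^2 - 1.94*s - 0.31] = -6.08*s^3 + 1.68*s^2 + 2.1*s - 1.94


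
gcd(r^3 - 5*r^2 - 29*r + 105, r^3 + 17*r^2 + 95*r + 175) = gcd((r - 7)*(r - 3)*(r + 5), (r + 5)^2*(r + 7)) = r + 5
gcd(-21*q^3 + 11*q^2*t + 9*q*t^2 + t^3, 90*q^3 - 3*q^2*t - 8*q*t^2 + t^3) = 3*q + t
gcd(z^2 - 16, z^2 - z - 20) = z + 4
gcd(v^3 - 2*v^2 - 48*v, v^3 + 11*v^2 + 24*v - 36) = v + 6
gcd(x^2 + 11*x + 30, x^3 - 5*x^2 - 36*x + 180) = x + 6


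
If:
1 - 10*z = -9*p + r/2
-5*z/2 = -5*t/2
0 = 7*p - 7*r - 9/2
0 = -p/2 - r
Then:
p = 3/7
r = -3/14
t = 139/280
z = 139/280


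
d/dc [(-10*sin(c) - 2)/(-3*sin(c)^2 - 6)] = 2*(-5*sin(c)^2 - 2*sin(c) + 10)*cos(c)/(3*(sin(c)^2 + 2)^2)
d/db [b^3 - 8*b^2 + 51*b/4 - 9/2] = 3*b^2 - 16*b + 51/4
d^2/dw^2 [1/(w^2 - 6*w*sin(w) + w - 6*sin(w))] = 2*((w^2 - 6*w*sin(w) + w - 6*sin(w))*(-3*w*sin(w) - 3*sin(w) + 6*cos(w) - 1) + (6*w*cos(w) - 2*w + 6*sqrt(2)*sin(w + pi/4) - 1)^2)/((w + 1)^3*(w - 6*sin(w))^3)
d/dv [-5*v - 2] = -5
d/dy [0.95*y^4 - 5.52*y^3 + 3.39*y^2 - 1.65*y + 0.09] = 3.8*y^3 - 16.56*y^2 + 6.78*y - 1.65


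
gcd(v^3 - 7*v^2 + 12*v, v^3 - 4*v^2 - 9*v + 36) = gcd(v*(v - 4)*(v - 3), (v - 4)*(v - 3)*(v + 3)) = v^2 - 7*v + 12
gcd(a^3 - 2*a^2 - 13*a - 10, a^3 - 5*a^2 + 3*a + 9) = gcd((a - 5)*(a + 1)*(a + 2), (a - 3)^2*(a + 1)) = a + 1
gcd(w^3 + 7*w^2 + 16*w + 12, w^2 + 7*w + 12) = w + 3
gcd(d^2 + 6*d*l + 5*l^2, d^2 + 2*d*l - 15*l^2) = d + 5*l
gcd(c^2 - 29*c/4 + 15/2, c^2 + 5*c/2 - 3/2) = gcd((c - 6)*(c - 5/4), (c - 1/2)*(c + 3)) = 1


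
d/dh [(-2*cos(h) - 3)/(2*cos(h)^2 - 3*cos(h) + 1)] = (-4*cos(h)^2 - 12*cos(h) + 11)*sin(h)/((cos(h) - 1)^2*(2*cos(h) - 1)^2)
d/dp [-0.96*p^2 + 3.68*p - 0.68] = 3.68 - 1.92*p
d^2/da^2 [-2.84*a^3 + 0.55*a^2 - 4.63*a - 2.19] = 1.1 - 17.04*a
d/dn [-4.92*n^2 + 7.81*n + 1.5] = 7.81 - 9.84*n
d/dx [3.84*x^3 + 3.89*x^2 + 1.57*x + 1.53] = 11.52*x^2 + 7.78*x + 1.57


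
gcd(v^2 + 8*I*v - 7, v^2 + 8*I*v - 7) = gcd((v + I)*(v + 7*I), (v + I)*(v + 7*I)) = v^2 + 8*I*v - 7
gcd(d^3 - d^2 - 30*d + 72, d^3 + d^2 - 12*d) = d - 3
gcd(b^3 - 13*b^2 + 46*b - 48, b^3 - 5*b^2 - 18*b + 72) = b - 3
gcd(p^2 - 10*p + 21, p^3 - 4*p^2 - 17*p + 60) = p - 3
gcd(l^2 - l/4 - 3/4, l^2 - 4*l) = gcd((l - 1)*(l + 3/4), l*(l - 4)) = 1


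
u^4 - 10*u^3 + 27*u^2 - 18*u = u*(u - 6)*(u - 3)*(u - 1)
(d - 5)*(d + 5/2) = d^2 - 5*d/2 - 25/2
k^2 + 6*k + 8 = (k + 2)*(k + 4)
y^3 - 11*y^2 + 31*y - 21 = (y - 7)*(y - 3)*(y - 1)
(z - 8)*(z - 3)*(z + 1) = z^3 - 10*z^2 + 13*z + 24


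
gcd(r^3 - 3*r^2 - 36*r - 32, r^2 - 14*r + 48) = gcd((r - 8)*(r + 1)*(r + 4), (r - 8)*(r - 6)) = r - 8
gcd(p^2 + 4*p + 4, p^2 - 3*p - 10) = p + 2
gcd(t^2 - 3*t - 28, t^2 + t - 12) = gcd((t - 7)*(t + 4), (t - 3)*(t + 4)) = t + 4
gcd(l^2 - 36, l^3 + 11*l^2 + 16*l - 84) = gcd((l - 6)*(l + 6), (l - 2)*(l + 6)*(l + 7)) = l + 6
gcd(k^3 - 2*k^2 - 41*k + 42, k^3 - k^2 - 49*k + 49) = k^2 - 8*k + 7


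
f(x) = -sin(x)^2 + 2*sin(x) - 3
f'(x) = -2*sin(x)*cos(x) + 2*cos(x)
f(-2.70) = -4.04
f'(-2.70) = -2.58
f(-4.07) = -2.04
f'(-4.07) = -0.24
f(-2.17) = -5.33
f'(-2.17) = -2.06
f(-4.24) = -2.01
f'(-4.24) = -0.10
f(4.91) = -5.92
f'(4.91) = 0.78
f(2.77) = -2.41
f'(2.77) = -1.19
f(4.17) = -5.45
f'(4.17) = -1.92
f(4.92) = -5.91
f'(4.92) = 0.82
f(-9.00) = -3.99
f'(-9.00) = -2.57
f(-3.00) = -3.30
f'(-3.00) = -2.26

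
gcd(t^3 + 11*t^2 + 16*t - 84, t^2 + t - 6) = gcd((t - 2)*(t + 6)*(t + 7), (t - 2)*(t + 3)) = t - 2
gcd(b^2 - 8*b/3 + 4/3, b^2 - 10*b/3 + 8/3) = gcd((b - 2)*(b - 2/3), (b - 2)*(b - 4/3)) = b - 2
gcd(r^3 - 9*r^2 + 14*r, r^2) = r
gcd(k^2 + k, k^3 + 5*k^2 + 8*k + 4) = k + 1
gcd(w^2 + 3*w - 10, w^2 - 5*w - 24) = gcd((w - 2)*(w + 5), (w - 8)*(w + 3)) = 1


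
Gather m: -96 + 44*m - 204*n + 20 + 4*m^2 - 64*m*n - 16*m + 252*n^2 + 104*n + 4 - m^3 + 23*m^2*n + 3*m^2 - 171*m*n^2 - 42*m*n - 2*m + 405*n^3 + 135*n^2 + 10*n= -m^3 + m^2*(23*n + 7) + m*(-171*n^2 - 106*n + 26) + 405*n^3 + 387*n^2 - 90*n - 72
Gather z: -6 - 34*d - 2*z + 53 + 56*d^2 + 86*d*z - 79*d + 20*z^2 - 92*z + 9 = 56*d^2 - 113*d + 20*z^2 + z*(86*d - 94) + 56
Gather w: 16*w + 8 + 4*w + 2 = 20*w + 10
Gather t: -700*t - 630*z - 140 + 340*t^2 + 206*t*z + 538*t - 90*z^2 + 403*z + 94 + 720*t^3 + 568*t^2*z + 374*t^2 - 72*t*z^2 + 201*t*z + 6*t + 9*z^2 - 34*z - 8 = 720*t^3 + t^2*(568*z + 714) + t*(-72*z^2 + 407*z - 156) - 81*z^2 - 261*z - 54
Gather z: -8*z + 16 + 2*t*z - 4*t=-4*t + z*(2*t - 8) + 16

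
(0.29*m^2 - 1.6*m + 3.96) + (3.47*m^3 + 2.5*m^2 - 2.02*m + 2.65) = 3.47*m^3 + 2.79*m^2 - 3.62*m + 6.61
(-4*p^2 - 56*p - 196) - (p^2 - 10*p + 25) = -5*p^2 - 46*p - 221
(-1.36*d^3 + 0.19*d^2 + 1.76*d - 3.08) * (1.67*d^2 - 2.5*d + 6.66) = -2.2712*d^5 + 3.7173*d^4 - 6.5934*d^3 - 8.2782*d^2 + 19.4216*d - 20.5128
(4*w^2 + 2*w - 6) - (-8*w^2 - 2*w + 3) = 12*w^2 + 4*w - 9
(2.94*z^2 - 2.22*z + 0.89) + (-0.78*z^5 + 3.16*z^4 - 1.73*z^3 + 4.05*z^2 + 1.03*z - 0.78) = -0.78*z^5 + 3.16*z^4 - 1.73*z^3 + 6.99*z^2 - 1.19*z + 0.11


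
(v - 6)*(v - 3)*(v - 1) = v^3 - 10*v^2 + 27*v - 18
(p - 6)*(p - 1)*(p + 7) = p^3 - 43*p + 42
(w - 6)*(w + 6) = w^2 - 36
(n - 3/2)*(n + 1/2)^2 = n^3 - n^2/2 - 5*n/4 - 3/8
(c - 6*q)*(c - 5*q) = c^2 - 11*c*q + 30*q^2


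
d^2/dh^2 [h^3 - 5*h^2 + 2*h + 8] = 6*h - 10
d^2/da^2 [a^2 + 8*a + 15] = 2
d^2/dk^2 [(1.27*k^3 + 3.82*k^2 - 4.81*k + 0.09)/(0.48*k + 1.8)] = (0.585216*k^3 + 6.58368*k^2 + 24.6888*k + 33.106752)/(0.110592*k^3 + 1.24416*k^2 + 4.6656*k + 5.832)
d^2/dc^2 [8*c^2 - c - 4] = 16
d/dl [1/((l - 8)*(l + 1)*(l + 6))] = (-(l - 8)*(l + 1) - (l - 8)*(l + 6) - (l + 1)*(l + 6))/((l - 8)^2*(l + 1)^2*(l + 6)^2)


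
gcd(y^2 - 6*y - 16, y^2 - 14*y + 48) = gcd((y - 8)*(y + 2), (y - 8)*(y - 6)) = y - 8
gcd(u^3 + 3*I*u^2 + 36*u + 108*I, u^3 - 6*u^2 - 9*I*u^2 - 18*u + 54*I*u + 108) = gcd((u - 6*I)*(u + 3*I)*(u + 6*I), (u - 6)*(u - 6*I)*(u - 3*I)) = u - 6*I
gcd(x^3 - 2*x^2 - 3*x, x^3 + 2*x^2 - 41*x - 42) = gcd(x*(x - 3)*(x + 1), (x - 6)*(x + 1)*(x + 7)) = x + 1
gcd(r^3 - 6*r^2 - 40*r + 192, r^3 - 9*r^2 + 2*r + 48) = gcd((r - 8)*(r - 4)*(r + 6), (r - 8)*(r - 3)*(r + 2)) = r - 8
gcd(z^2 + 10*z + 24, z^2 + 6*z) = z + 6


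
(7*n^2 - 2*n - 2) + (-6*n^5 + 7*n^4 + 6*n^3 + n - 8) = -6*n^5 + 7*n^4 + 6*n^3 + 7*n^2 - n - 10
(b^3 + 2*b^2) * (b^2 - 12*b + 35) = b^5 - 10*b^4 + 11*b^3 + 70*b^2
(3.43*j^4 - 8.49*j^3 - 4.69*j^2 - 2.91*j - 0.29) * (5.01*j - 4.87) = 17.1843*j^5 - 59.239*j^4 + 17.8494*j^3 + 8.2612*j^2 + 12.7188*j + 1.4123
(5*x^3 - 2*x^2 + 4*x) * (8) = 40*x^3 - 16*x^2 + 32*x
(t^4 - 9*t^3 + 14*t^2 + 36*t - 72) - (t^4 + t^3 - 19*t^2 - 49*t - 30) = -10*t^3 + 33*t^2 + 85*t - 42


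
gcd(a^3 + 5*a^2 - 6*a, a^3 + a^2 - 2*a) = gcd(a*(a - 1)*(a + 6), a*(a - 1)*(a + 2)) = a^2 - a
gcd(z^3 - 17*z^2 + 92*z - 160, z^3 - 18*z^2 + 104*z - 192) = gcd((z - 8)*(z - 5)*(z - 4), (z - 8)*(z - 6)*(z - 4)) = z^2 - 12*z + 32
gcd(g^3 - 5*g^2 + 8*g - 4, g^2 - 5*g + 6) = g - 2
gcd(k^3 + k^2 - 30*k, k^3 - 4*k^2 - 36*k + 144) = k + 6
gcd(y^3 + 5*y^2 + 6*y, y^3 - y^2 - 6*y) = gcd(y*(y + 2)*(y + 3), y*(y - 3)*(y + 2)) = y^2 + 2*y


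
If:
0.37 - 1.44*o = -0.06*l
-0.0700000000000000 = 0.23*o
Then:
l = -13.47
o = -0.30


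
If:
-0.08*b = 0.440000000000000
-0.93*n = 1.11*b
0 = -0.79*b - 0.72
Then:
No Solution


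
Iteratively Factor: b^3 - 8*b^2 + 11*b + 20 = (b - 5)*(b^2 - 3*b - 4) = (b - 5)*(b + 1)*(b - 4)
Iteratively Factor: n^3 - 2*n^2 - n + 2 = (n - 2)*(n^2 - 1) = (n - 2)*(n - 1)*(n + 1)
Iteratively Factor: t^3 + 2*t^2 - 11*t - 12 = (t + 1)*(t^2 + t - 12) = (t + 1)*(t + 4)*(t - 3)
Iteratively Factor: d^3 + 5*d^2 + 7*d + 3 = (d + 3)*(d^2 + 2*d + 1) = (d + 1)*(d + 3)*(d + 1)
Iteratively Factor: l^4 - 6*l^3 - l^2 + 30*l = (l - 3)*(l^3 - 3*l^2 - 10*l) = (l - 3)*(l + 2)*(l^2 - 5*l) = (l - 5)*(l - 3)*(l + 2)*(l)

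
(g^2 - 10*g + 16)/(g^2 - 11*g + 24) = (g - 2)/(g - 3)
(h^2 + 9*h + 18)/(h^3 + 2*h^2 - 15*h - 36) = (h + 6)/(h^2 - h - 12)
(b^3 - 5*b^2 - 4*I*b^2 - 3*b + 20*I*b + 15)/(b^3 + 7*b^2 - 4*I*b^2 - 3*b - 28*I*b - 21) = (b - 5)/(b + 7)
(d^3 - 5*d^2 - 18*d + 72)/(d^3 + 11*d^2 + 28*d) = (d^2 - 9*d + 18)/(d*(d + 7))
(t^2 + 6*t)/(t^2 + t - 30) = t/(t - 5)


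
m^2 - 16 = (m - 4)*(m + 4)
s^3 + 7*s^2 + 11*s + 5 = (s + 1)^2*(s + 5)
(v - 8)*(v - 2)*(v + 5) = v^3 - 5*v^2 - 34*v + 80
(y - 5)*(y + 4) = y^2 - y - 20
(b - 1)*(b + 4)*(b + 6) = b^3 + 9*b^2 + 14*b - 24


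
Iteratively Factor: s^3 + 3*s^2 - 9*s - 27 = (s + 3)*(s^2 - 9) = (s - 3)*(s + 3)*(s + 3)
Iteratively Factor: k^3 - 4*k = (k + 2)*(k^2 - 2*k) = (k - 2)*(k + 2)*(k)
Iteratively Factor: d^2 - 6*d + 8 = (d - 2)*(d - 4)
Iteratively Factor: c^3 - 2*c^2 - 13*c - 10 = (c - 5)*(c^2 + 3*c + 2) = (c - 5)*(c + 2)*(c + 1)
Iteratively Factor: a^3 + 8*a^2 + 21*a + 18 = (a + 3)*(a^2 + 5*a + 6) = (a + 3)^2*(a + 2)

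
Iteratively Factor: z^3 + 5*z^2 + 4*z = (z)*(z^2 + 5*z + 4) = z*(z + 4)*(z + 1)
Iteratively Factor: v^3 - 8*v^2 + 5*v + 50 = (v - 5)*(v^2 - 3*v - 10) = (v - 5)^2*(v + 2)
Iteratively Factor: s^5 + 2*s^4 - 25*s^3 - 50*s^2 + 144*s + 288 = (s + 3)*(s^4 - s^3 - 22*s^2 + 16*s + 96) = (s - 3)*(s + 3)*(s^3 + 2*s^2 - 16*s - 32) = (s - 4)*(s - 3)*(s + 3)*(s^2 + 6*s + 8) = (s - 4)*(s - 3)*(s + 3)*(s + 4)*(s + 2)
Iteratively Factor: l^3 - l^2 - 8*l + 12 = (l + 3)*(l^2 - 4*l + 4) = (l - 2)*(l + 3)*(l - 2)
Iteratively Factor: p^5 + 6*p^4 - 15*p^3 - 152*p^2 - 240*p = (p + 4)*(p^4 + 2*p^3 - 23*p^2 - 60*p) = (p + 3)*(p + 4)*(p^3 - p^2 - 20*p) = (p + 3)*(p + 4)^2*(p^2 - 5*p) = p*(p + 3)*(p + 4)^2*(p - 5)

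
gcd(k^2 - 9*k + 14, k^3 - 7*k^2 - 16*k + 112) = k - 7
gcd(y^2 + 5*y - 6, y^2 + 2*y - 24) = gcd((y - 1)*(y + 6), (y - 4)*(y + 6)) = y + 6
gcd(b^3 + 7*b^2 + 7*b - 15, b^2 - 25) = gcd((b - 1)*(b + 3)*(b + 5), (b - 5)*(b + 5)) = b + 5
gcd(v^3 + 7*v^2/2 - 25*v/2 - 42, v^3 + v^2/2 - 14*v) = v^2 + v/2 - 14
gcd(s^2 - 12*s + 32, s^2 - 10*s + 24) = s - 4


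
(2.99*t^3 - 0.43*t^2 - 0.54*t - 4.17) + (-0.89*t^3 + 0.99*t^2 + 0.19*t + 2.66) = 2.1*t^3 + 0.56*t^2 - 0.35*t - 1.51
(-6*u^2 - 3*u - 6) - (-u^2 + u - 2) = -5*u^2 - 4*u - 4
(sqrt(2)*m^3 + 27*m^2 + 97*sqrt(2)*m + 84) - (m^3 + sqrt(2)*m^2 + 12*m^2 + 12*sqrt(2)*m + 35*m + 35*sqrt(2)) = -m^3 + sqrt(2)*m^3 - sqrt(2)*m^2 + 15*m^2 - 35*m + 85*sqrt(2)*m - 35*sqrt(2) + 84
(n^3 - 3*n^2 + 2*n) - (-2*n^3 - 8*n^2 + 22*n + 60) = 3*n^3 + 5*n^2 - 20*n - 60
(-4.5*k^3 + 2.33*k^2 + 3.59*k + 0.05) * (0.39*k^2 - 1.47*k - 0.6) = -1.755*k^5 + 7.5237*k^4 + 0.674999999999999*k^3 - 6.6558*k^2 - 2.2275*k - 0.03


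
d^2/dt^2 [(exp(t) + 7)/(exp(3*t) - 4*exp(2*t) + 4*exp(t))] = (4*exp(3*t) + 67*exp(2*t) - 56*exp(t) + 28)*exp(-t)/(exp(4*t) - 8*exp(3*t) + 24*exp(2*t) - 32*exp(t) + 16)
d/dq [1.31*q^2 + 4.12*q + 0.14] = 2.62*q + 4.12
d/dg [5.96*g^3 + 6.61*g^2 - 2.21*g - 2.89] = 17.88*g^2 + 13.22*g - 2.21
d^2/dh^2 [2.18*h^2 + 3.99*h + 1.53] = 4.36000000000000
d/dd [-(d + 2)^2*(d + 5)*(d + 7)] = -4*d^3 - 48*d^2 - 174*d - 188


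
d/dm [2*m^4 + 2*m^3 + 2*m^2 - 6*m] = 8*m^3 + 6*m^2 + 4*m - 6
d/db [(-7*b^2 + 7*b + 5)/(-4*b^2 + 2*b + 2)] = (7*b^2 + 6*b + 2)/(2*(4*b^4 - 4*b^3 - 3*b^2 + 2*b + 1))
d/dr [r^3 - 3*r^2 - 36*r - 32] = 3*r^2 - 6*r - 36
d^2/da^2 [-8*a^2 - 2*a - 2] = -16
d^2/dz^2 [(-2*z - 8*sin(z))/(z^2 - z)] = 4*(2*z^2*(z - 1)^2*sin(z) + z*(z - 1)*(z + (2*z - 1)*(4*cos(z) + 1) + 4*sin(z)) - (z + 4*sin(z))*(2*z - 1)^2)/(z^3*(z - 1)^3)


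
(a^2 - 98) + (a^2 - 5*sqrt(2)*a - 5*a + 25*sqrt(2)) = 2*a^2 - 5*sqrt(2)*a - 5*a - 98 + 25*sqrt(2)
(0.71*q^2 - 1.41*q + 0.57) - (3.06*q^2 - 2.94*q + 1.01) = -2.35*q^2 + 1.53*q - 0.44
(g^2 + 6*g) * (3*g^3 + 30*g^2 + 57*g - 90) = 3*g^5 + 48*g^4 + 237*g^3 + 252*g^2 - 540*g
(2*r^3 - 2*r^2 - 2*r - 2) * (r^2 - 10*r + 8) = 2*r^5 - 22*r^4 + 34*r^3 + 2*r^2 + 4*r - 16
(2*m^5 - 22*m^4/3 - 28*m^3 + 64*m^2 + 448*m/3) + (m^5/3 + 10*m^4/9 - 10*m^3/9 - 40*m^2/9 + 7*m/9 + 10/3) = 7*m^5/3 - 56*m^4/9 - 262*m^3/9 + 536*m^2/9 + 1351*m/9 + 10/3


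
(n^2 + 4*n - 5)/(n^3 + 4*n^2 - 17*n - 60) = (n - 1)/(n^2 - n - 12)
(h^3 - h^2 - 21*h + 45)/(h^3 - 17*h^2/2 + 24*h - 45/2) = 2*(h + 5)/(2*h - 5)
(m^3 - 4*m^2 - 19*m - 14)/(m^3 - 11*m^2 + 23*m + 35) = (m + 2)/(m - 5)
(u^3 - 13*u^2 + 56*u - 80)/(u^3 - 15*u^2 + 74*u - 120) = (u - 4)/(u - 6)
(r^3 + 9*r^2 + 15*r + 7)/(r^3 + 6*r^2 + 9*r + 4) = (r + 7)/(r + 4)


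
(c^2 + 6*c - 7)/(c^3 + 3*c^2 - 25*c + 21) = 1/(c - 3)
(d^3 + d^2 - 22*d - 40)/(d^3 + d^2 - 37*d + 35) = (d^2 + 6*d + 8)/(d^2 + 6*d - 7)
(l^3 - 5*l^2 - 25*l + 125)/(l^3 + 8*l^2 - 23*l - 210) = (l^2 - 25)/(l^2 + 13*l + 42)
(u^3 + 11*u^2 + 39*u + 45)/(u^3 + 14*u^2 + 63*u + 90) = (u + 3)/(u + 6)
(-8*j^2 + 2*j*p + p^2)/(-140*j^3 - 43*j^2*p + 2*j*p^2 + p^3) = (-2*j + p)/(-35*j^2 - 2*j*p + p^2)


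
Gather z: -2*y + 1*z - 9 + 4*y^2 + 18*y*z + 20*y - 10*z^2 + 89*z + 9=4*y^2 + 18*y - 10*z^2 + z*(18*y + 90)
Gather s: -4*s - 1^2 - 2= -4*s - 3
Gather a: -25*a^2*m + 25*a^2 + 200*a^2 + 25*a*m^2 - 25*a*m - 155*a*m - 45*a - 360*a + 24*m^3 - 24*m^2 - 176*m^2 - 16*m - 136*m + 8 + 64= a^2*(225 - 25*m) + a*(25*m^2 - 180*m - 405) + 24*m^3 - 200*m^2 - 152*m + 72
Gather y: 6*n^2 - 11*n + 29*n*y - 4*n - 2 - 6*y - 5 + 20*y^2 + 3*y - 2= 6*n^2 - 15*n + 20*y^2 + y*(29*n - 3) - 9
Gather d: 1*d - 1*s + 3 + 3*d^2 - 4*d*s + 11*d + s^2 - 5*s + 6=3*d^2 + d*(12 - 4*s) + s^2 - 6*s + 9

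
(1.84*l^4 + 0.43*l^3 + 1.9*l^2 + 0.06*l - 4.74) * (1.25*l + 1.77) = 2.3*l^5 + 3.7943*l^4 + 3.1361*l^3 + 3.438*l^2 - 5.8188*l - 8.3898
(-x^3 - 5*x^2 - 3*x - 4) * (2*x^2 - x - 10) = -2*x^5 - 9*x^4 + 9*x^3 + 45*x^2 + 34*x + 40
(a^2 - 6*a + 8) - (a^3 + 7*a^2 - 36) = -a^3 - 6*a^2 - 6*a + 44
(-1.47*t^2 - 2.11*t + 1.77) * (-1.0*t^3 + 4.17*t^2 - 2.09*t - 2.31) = 1.47*t^5 - 4.0199*t^4 - 7.4964*t^3 + 15.1865*t^2 + 1.1748*t - 4.0887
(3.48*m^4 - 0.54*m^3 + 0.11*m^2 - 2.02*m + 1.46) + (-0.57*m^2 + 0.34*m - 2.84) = 3.48*m^4 - 0.54*m^3 - 0.46*m^2 - 1.68*m - 1.38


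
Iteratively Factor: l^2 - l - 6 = (l + 2)*(l - 3)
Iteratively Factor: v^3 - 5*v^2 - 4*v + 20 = (v - 5)*(v^2 - 4) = (v - 5)*(v - 2)*(v + 2)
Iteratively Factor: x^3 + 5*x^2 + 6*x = (x + 2)*(x^2 + 3*x) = x*(x + 2)*(x + 3)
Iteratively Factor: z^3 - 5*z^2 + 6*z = (z)*(z^2 - 5*z + 6) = z*(z - 2)*(z - 3)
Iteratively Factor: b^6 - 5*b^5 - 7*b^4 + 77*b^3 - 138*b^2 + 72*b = (b)*(b^5 - 5*b^4 - 7*b^3 + 77*b^2 - 138*b + 72) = b*(b + 4)*(b^4 - 9*b^3 + 29*b^2 - 39*b + 18) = b*(b - 2)*(b + 4)*(b^3 - 7*b^2 + 15*b - 9) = b*(b - 3)*(b - 2)*(b + 4)*(b^2 - 4*b + 3) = b*(b - 3)*(b - 2)*(b - 1)*(b + 4)*(b - 3)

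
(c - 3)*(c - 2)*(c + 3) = c^3 - 2*c^2 - 9*c + 18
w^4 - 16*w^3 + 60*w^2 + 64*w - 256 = (w - 8)^2*(w - 2)*(w + 2)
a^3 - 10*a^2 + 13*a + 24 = (a - 8)*(a - 3)*(a + 1)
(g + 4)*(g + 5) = g^2 + 9*g + 20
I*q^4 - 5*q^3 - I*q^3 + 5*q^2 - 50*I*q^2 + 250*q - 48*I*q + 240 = (q - 8)*(q + 6)*(q + 5*I)*(I*q + I)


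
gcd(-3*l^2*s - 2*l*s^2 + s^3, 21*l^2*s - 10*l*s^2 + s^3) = -3*l*s + s^2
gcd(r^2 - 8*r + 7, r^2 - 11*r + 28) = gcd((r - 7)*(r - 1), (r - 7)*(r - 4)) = r - 7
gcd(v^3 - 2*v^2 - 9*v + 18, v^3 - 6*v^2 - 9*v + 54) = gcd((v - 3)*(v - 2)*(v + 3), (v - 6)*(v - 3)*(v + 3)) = v^2 - 9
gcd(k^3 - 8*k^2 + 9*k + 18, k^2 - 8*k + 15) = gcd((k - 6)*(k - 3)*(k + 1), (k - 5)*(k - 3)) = k - 3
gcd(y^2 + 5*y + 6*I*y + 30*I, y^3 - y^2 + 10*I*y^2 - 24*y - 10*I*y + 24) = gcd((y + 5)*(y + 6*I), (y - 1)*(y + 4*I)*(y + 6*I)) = y + 6*I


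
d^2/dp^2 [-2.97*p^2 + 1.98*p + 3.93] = -5.94000000000000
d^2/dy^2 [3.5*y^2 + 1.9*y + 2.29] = 7.00000000000000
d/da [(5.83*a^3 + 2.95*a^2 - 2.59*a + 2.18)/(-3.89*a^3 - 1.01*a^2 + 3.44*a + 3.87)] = (5.5872*a^4 + 19.9602*a^3 + 100.659*a^2 + 27.2366*a - 17.5225)/(15.1321*a^6 + 7.8578*a^5 - 25.7431*a^4 - 37.0574*a^3 + 4.0162*a^2 + 26.6256*a + 14.9769)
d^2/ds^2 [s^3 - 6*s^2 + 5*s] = 6*s - 12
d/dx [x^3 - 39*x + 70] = 3*x^2 - 39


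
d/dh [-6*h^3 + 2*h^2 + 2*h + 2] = -18*h^2 + 4*h + 2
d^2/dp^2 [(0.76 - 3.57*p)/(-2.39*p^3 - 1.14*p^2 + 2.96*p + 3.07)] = (122.353182*p^5 + 6.26658*p^4 + 26.659224*p^3 + 340.66302*p^2 + 56.894892*p - 83.519936)/(13.651919*p^9 + 19.535382*p^8 - 41.405316*p^7 - 99.515793*p^6 + 1.09309200000001*p^5 + 148.305804*p^4 + 103.798645*p^3 - 48.461178*p^2 - 83.693112*p - 28.934443)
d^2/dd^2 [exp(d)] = exp(d)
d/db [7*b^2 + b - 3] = 14*b + 1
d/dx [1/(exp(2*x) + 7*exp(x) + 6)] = (-2*exp(x) - 7)*exp(x)/(exp(2*x) + 7*exp(x) + 6)^2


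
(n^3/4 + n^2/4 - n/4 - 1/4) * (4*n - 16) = n^4 - 3*n^3 - 5*n^2 + 3*n + 4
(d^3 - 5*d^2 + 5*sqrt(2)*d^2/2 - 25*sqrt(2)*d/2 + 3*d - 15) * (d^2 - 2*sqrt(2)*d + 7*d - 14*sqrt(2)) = d^5 + sqrt(2)*d^4/2 + 2*d^4 - 42*d^3 + sqrt(2)*d^3 - 47*sqrt(2)*d^2/2 - 14*d^2 - 12*sqrt(2)*d + 245*d + 210*sqrt(2)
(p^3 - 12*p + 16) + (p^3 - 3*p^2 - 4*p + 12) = 2*p^3 - 3*p^2 - 16*p + 28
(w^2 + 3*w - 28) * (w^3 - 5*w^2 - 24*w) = w^5 - 2*w^4 - 67*w^3 + 68*w^2 + 672*w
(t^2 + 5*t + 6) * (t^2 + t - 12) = t^4 + 6*t^3 - t^2 - 54*t - 72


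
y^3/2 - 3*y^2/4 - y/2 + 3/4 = (y/2 + 1/2)*(y - 3/2)*(y - 1)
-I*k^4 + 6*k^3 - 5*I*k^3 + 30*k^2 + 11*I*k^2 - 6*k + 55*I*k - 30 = (k + 5)*(k + 2*I)*(k + 3*I)*(-I*k + 1)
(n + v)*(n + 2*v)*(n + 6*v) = n^3 + 9*n^2*v + 20*n*v^2 + 12*v^3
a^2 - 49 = (a - 7)*(a + 7)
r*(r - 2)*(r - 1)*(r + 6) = r^4 + 3*r^3 - 16*r^2 + 12*r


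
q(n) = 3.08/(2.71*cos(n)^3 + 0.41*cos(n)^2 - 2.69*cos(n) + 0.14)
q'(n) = 3.08*(8.13*sin(n)*cos(n)^2 + 0.82*sin(n)*cos(n) - 2.69*sin(n))/(2.71*cos(n)^3 + 0.41*cos(n)^2 - 2.69*cos(n) + 0.14)^2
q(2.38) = 2.42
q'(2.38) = 1.28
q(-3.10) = 5.77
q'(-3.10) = -2.07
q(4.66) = 10.94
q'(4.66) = 105.14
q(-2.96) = 5.10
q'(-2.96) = -6.66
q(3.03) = 5.52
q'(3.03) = 4.98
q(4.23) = 2.55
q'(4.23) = 2.48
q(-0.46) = 361.49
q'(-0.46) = -86123.50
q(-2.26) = 2.33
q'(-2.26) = -0.10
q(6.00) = 9.22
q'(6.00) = -43.13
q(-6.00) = 9.22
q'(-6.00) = 43.13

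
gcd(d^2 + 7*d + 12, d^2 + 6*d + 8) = d + 4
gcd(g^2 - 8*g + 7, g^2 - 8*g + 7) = g^2 - 8*g + 7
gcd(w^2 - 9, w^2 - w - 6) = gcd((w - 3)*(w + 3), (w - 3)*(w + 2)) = w - 3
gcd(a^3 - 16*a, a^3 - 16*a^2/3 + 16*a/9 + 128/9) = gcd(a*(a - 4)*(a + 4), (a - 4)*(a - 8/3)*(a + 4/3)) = a - 4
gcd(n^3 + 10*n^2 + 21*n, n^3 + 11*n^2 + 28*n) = n^2 + 7*n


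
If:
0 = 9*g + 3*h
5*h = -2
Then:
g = 2/15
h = -2/5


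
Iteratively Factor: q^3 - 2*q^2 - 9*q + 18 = (q - 2)*(q^2 - 9) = (q - 3)*(q - 2)*(q + 3)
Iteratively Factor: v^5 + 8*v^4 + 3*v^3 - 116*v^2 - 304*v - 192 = (v + 1)*(v^4 + 7*v^3 - 4*v^2 - 112*v - 192) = (v + 1)*(v + 3)*(v^3 + 4*v^2 - 16*v - 64) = (v - 4)*(v + 1)*(v + 3)*(v^2 + 8*v + 16) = (v - 4)*(v + 1)*(v + 3)*(v + 4)*(v + 4)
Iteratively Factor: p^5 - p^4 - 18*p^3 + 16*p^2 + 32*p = (p - 2)*(p^4 + p^3 - 16*p^2 - 16*p) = (p - 2)*(p + 1)*(p^3 - 16*p) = p*(p - 2)*(p + 1)*(p^2 - 16) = p*(p - 4)*(p - 2)*(p + 1)*(p + 4)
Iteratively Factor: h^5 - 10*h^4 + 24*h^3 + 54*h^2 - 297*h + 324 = (h - 3)*(h^4 - 7*h^3 + 3*h^2 + 63*h - 108) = (h - 4)*(h - 3)*(h^3 - 3*h^2 - 9*h + 27) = (h - 4)*(h - 3)*(h + 3)*(h^2 - 6*h + 9) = (h - 4)*(h - 3)^2*(h + 3)*(h - 3)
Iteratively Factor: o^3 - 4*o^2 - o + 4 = (o - 4)*(o^2 - 1) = (o - 4)*(o + 1)*(o - 1)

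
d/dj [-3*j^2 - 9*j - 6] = -6*j - 9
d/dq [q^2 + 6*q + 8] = 2*q + 6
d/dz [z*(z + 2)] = 2*z + 2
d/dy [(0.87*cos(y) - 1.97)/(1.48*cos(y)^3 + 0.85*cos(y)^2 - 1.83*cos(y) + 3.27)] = (2.5752*cos(y)^3 - 8.0073*cos(y)^2 - 3.349*cos(y) + 0.7602)*sin(y)/(2.1904*cos(y)^6 + 2.516*cos(y)^5 - 4.6943*cos(y)^4 + 6.5682*cos(y)^3 + 8.9079*cos(y)^2 - 11.9682*cos(y) + 10.6929)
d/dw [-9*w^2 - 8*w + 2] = -18*w - 8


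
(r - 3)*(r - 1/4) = r^2 - 13*r/4 + 3/4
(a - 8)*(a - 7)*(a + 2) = a^3 - 13*a^2 + 26*a + 112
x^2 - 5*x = x*(x - 5)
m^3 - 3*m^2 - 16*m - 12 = (m - 6)*(m + 1)*(m + 2)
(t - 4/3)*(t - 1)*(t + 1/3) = t^3 - 2*t^2 + 5*t/9 + 4/9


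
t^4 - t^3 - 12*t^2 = t^2*(t - 4)*(t + 3)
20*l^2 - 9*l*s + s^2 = (-5*l + s)*(-4*l + s)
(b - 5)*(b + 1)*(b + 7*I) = b^3 - 4*b^2 + 7*I*b^2 - 5*b - 28*I*b - 35*I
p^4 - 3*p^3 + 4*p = p*(p - 2)^2*(p + 1)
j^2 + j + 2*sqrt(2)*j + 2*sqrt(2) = (j + 1)*(j + 2*sqrt(2))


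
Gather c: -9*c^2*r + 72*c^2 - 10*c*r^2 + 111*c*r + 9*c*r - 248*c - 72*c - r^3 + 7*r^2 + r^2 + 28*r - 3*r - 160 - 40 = c^2*(72 - 9*r) + c*(-10*r^2 + 120*r - 320) - r^3 + 8*r^2 + 25*r - 200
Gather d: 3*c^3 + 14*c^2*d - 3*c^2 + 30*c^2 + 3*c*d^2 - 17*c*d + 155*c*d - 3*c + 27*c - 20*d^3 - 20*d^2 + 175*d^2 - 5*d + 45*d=3*c^3 + 27*c^2 + 24*c - 20*d^3 + d^2*(3*c + 155) + d*(14*c^2 + 138*c + 40)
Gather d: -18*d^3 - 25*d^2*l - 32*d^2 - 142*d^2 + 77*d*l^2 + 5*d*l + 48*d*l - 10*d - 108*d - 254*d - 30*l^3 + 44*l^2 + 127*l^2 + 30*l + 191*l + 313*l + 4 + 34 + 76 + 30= -18*d^3 + d^2*(-25*l - 174) + d*(77*l^2 + 53*l - 372) - 30*l^3 + 171*l^2 + 534*l + 144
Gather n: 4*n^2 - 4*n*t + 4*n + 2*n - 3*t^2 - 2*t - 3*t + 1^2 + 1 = 4*n^2 + n*(6 - 4*t) - 3*t^2 - 5*t + 2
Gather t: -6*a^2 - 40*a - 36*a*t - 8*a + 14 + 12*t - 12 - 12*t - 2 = -6*a^2 - 36*a*t - 48*a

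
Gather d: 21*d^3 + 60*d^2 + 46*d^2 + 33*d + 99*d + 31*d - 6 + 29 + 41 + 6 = 21*d^3 + 106*d^2 + 163*d + 70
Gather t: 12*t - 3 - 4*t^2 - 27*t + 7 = -4*t^2 - 15*t + 4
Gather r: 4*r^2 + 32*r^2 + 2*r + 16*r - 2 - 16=36*r^2 + 18*r - 18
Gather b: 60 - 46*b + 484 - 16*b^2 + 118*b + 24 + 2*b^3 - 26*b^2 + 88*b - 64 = 2*b^3 - 42*b^2 + 160*b + 504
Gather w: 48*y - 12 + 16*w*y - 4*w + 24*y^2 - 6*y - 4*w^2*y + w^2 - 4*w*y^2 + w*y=w^2*(1 - 4*y) + w*(-4*y^2 + 17*y - 4) + 24*y^2 + 42*y - 12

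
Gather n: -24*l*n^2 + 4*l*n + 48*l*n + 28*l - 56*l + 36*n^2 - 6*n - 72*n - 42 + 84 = -28*l + n^2*(36 - 24*l) + n*(52*l - 78) + 42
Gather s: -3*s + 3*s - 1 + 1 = 0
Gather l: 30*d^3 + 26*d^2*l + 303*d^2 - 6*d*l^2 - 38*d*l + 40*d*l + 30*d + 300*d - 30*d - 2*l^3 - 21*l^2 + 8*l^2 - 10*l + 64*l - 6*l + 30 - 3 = 30*d^3 + 303*d^2 + 300*d - 2*l^3 + l^2*(-6*d - 13) + l*(26*d^2 + 2*d + 48) + 27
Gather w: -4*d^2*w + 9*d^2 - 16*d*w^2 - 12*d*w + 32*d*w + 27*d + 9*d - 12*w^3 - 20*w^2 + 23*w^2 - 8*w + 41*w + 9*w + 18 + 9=9*d^2 + 36*d - 12*w^3 + w^2*(3 - 16*d) + w*(-4*d^2 + 20*d + 42) + 27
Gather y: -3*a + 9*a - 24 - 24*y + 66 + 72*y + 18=6*a + 48*y + 60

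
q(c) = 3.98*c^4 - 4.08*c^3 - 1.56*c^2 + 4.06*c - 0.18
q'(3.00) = 314.38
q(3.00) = 210.18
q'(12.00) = 25713.82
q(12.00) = 75302.94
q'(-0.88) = -13.52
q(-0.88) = 0.21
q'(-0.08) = 4.22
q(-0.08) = -0.51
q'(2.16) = 100.65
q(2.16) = 46.83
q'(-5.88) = -3637.28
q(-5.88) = 5509.11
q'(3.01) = 317.93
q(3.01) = 213.34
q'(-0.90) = -14.65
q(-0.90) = 0.49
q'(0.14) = 3.43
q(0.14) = 0.35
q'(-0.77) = -8.06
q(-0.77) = -0.97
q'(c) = 15.92*c^3 - 12.24*c^2 - 3.12*c + 4.06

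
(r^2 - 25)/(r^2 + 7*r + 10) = (r - 5)/(r + 2)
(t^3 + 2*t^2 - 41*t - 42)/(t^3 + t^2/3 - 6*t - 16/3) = 3*(t^2 + t - 42)/(3*t^2 - 2*t - 16)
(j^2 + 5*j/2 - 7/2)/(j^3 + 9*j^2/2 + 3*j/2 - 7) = 1/(j + 2)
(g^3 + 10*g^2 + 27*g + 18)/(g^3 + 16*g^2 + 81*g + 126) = (g + 1)/(g + 7)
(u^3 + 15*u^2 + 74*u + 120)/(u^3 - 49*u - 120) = (u^2 + 10*u + 24)/(u^2 - 5*u - 24)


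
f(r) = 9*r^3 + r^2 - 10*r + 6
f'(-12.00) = 3854.00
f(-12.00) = -15282.00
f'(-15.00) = 6035.00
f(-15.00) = -29994.00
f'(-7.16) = 1359.85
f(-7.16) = -3174.69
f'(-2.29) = 127.01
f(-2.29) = -73.94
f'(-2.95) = 219.07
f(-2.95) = -186.85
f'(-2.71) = 182.87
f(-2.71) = -138.68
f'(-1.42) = 41.60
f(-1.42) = -3.55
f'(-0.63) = -0.54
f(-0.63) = 10.45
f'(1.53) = 56.26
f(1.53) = 25.28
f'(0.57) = -0.09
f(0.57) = 2.29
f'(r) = 27*r^2 + 2*r - 10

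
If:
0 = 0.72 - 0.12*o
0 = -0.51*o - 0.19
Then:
No Solution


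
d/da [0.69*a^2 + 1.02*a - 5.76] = 1.38*a + 1.02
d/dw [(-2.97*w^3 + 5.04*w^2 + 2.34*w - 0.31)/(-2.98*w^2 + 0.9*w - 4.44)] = (8.8506*w^4 - 5.346*w^3 + 51.0696*w^2 - 46.6028*w - 10.1106)/(8.8804*w^4 - 5.364*w^3 + 27.2724*w^2 - 7.992*w + 19.7136)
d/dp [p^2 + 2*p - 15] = 2*p + 2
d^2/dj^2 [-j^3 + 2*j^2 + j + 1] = 4 - 6*j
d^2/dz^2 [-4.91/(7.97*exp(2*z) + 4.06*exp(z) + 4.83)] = (-4.91*(15.94*exp(z) + 4.06)*(31.88*exp(z) + 8.12)*exp(z) + (156.5308*exp(z) + 19.9346)*(7.97*exp(2*z) + 4.06*exp(z) + 4.83))*exp(z)/(7.97*exp(2*z) + 4.06*exp(z) + 4.83)^3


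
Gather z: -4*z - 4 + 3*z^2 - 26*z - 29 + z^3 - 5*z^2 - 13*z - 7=z^3 - 2*z^2 - 43*z - 40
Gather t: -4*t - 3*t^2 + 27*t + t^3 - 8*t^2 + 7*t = t^3 - 11*t^2 + 30*t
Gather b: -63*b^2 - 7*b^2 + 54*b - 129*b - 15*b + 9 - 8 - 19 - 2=-70*b^2 - 90*b - 20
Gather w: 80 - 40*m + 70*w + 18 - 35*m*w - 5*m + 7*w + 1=-45*m + w*(77 - 35*m) + 99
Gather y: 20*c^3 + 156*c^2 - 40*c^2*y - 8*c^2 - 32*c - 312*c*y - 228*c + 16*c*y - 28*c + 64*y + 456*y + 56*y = 20*c^3 + 148*c^2 - 288*c + y*(-40*c^2 - 296*c + 576)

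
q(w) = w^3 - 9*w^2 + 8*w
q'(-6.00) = 224.00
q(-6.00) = -588.00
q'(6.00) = 8.00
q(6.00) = -60.00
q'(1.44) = -11.70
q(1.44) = -4.16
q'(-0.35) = 14.67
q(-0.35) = -3.95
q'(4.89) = -8.28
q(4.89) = -59.16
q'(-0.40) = 15.68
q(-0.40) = -4.70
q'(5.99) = 7.82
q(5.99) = -60.08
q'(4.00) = -16.00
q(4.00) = -48.00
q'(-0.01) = 8.18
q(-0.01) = -0.08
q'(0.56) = -1.14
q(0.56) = 1.83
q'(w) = 3*w^2 - 18*w + 8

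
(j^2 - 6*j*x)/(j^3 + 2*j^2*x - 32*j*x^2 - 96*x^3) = j/(j^2 + 8*j*x + 16*x^2)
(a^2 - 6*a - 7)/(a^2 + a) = (a - 7)/a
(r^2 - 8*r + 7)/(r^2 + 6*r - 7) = (r - 7)/(r + 7)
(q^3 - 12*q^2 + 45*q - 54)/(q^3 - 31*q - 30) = (q^2 - 6*q + 9)/(q^2 + 6*q + 5)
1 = 1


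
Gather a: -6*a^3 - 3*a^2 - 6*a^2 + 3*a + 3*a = -6*a^3 - 9*a^2 + 6*a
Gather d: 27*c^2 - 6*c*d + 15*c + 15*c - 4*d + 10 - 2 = 27*c^2 + 30*c + d*(-6*c - 4) + 8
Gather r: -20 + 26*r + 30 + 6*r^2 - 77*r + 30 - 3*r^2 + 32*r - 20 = 3*r^2 - 19*r + 20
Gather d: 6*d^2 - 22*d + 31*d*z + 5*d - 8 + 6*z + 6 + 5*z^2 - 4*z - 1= 6*d^2 + d*(31*z - 17) + 5*z^2 + 2*z - 3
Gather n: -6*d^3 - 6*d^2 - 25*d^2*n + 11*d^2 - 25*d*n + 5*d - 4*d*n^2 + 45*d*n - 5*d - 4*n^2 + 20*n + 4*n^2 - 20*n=-6*d^3 + 5*d^2 - 4*d*n^2 + n*(-25*d^2 + 20*d)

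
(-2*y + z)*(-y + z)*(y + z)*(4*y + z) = 8*y^4 - 2*y^3*z - 9*y^2*z^2 + 2*y*z^3 + z^4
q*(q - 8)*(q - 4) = q^3 - 12*q^2 + 32*q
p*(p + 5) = p^2 + 5*p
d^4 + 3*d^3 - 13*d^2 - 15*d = d*(d - 3)*(d + 1)*(d + 5)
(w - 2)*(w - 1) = w^2 - 3*w + 2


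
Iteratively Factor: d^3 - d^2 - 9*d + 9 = (d - 1)*(d^2 - 9) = (d - 1)*(d + 3)*(d - 3)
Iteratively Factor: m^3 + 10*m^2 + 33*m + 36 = (m + 4)*(m^2 + 6*m + 9) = (m + 3)*(m + 4)*(m + 3)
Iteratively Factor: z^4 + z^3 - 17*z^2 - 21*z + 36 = (z + 3)*(z^3 - 2*z^2 - 11*z + 12) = (z - 4)*(z + 3)*(z^2 + 2*z - 3) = (z - 4)*(z + 3)^2*(z - 1)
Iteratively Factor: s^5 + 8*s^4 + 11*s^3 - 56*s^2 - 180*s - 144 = (s - 3)*(s^4 + 11*s^3 + 44*s^2 + 76*s + 48) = (s - 3)*(s + 4)*(s^3 + 7*s^2 + 16*s + 12) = (s - 3)*(s + 2)*(s + 4)*(s^2 + 5*s + 6) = (s - 3)*(s + 2)^2*(s + 4)*(s + 3)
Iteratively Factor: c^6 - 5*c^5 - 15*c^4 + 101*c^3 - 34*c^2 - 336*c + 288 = (c - 3)*(c^5 - 2*c^4 - 21*c^3 + 38*c^2 + 80*c - 96) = (c - 3)^2*(c^4 + c^3 - 18*c^2 - 16*c + 32) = (c - 3)^2*(c + 4)*(c^3 - 3*c^2 - 6*c + 8) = (c - 3)^2*(c + 2)*(c + 4)*(c^2 - 5*c + 4) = (c - 4)*(c - 3)^2*(c + 2)*(c + 4)*(c - 1)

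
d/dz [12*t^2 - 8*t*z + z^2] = -8*t + 2*z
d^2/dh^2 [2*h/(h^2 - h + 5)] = 4*(h*(2*h - 1)^2 + (1 - 3*h)*(h^2 - h + 5))/(h^2 - h + 5)^3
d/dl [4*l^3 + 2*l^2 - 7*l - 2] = 12*l^2 + 4*l - 7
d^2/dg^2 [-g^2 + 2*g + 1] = -2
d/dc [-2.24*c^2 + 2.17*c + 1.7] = 2.17 - 4.48*c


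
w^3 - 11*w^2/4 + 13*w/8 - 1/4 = (w - 2)*(w - 1/2)*(w - 1/4)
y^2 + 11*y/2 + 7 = (y + 2)*(y + 7/2)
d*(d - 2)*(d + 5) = d^3 + 3*d^2 - 10*d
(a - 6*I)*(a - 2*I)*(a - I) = a^3 - 9*I*a^2 - 20*a + 12*I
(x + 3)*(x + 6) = x^2 + 9*x + 18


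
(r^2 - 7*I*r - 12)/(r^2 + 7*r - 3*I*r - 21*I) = (r - 4*I)/(r + 7)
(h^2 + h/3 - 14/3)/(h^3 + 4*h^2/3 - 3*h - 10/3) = (3*h^2 + h - 14)/(3*h^3 + 4*h^2 - 9*h - 10)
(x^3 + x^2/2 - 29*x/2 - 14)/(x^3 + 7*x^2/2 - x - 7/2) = (x - 4)/(x - 1)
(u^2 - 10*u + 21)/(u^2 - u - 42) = (u - 3)/(u + 6)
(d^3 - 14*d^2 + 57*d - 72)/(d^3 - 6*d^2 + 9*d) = (d - 8)/d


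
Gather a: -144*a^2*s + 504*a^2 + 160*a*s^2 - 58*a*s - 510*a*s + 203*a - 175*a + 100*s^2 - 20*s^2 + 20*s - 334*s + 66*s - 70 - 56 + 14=a^2*(504 - 144*s) + a*(160*s^2 - 568*s + 28) + 80*s^2 - 248*s - 112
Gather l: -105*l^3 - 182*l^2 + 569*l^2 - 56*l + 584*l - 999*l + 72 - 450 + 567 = -105*l^3 + 387*l^2 - 471*l + 189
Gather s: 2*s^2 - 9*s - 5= 2*s^2 - 9*s - 5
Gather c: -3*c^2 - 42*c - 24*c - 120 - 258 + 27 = -3*c^2 - 66*c - 351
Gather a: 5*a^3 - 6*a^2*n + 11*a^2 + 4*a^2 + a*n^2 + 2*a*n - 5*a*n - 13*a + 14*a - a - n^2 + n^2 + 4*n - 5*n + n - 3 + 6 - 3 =5*a^3 + a^2*(15 - 6*n) + a*(n^2 - 3*n)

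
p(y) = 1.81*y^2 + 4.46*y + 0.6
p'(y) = 3.62*y + 4.46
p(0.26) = 1.88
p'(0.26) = 5.40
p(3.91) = 45.71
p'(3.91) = 18.61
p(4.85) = 64.81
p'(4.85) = 22.02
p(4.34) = 54.05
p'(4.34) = 20.17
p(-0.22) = -0.29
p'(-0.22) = 3.66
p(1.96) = 16.29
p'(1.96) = 11.56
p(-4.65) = 19.00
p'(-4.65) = -12.37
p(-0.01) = 0.56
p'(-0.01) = 4.42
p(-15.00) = 340.95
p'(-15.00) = -49.84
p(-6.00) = 39.00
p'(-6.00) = -17.26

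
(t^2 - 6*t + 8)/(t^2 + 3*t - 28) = (t - 2)/(t + 7)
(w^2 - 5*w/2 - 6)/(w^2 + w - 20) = (w + 3/2)/(w + 5)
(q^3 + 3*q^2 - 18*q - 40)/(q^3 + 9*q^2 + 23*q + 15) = (q^2 - 2*q - 8)/(q^2 + 4*q + 3)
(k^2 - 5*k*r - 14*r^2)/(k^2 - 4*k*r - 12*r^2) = (-k + 7*r)/(-k + 6*r)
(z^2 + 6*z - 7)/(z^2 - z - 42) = (-z^2 - 6*z + 7)/(-z^2 + z + 42)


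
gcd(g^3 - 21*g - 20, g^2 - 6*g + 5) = g - 5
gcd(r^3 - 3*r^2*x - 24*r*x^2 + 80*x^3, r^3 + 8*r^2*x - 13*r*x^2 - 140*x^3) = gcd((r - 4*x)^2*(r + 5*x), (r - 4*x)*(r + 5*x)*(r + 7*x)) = -r^2 - r*x + 20*x^2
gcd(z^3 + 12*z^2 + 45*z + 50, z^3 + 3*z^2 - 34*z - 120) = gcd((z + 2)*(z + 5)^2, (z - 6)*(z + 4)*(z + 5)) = z + 5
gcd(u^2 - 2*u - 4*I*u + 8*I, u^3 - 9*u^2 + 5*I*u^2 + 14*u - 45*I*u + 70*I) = u - 2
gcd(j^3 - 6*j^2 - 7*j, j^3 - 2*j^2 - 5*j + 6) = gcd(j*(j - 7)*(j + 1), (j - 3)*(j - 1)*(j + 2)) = 1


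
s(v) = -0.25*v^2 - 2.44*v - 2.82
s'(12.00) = -8.44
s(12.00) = -68.10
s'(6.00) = -5.44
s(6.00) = -26.46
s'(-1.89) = -1.50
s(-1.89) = 0.90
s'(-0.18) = -2.35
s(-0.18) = -2.39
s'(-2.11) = -1.38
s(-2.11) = 1.22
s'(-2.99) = -0.94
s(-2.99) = 2.24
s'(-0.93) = -1.98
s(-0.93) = -0.77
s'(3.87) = -4.38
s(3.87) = -16.01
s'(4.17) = -4.52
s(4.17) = -17.34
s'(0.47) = -2.68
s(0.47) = -4.02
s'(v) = -0.5*v - 2.44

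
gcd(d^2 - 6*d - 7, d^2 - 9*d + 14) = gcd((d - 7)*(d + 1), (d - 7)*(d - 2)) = d - 7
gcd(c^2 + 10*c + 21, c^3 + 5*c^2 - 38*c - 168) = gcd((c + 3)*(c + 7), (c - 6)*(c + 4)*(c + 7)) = c + 7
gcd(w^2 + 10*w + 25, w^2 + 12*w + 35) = w + 5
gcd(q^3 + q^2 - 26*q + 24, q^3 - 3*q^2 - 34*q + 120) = q^2 + 2*q - 24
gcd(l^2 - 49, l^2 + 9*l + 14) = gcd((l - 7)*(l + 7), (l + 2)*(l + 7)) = l + 7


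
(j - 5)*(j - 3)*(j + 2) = j^3 - 6*j^2 - j + 30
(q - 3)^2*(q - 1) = q^3 - 7*q^2 + 15*q - 9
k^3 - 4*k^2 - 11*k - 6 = (k - 6)*(k + 1)^2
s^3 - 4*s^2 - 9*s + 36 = (s - 4)*(s - 3)*(s + 3)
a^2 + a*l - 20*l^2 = (a - 4*l)*(a + 5*l)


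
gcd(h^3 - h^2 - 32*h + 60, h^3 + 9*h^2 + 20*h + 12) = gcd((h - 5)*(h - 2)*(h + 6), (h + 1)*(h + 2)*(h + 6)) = h + 6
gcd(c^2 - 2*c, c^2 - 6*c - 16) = 1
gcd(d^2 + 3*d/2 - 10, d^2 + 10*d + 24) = d + 4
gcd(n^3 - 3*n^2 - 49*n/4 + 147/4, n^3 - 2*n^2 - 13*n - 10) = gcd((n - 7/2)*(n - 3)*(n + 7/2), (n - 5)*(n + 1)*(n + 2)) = 1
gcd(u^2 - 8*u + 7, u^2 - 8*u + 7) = u^2 - 8*u + 7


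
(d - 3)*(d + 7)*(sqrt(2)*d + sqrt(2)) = sqrt(2)*d^3 + 5*sqrt(2)*d^2 - 17*sqrt(2)*d - 21*sqrt(2)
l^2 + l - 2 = (l - 1)*(l + 2)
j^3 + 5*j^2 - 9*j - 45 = (j - 3)*(j + 3)*(j + 5)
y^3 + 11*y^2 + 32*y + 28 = (y + 2)^2*(y + 7)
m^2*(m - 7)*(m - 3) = m^4 - 10*m^3 + 21*m^2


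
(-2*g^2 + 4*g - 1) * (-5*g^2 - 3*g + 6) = 10*g^4 - 14*g^3 - 19*g^2 + 27*g - 6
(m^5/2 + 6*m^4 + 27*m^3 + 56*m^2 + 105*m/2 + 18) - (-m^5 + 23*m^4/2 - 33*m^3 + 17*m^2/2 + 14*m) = 3*m^5/2 - 11*m^4/2 + 60*m^3 + 95*m^2/2 + 77*m/2 + 18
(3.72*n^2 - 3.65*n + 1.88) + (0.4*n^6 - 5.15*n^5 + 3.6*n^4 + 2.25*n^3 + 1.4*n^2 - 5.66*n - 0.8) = 0.4*n^6 - 5.15*n^5 + 3.6*n^4 + 2.25*n^3 + 5.12*n^2 - 9.31*n + 1.08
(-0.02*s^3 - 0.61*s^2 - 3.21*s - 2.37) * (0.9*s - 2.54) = -0.018*s^4 - 0.4982*s^3 - 1.3396*s^2 + 6.0204*s + 6.0198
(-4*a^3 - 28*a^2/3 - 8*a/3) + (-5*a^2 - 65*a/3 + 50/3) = -4*a^3 - 43*a^2/3 - 73*a/3 + 50/3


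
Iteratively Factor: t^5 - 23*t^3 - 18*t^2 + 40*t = (t + 4)*(t^4 - 4*t^3 - 7*t^2 + 10*t) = (t + 2)*(t + 4)*(t^3 - 6*t^2 + 5*t) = (t - 5)*(t + 2)*(t + 4)*(t^2 - t) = t*(t - 5)*(t + 2)*(t + 4)*(t - 1)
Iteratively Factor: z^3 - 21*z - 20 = (z + 1)*(z^2 - z - 20) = (z - 5)*(z + 1)*(z + 4)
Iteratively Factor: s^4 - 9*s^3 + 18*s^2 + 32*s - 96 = (s + 2)*(s^3 - 11*s^2 + 40*s - 48) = (s - 4)*(s + 2)*(s^2 - 7*s + 12) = (s - 4)^2*(s + 2)*(s - 3)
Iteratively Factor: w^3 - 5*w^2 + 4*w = (w - 4)*(w^2 - w) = w*(w - 4)*(w - 1)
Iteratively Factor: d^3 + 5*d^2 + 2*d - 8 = (d - 1)*(d^2 + 6*d + 8) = (d - 1)*(d + 2)*(d + 4)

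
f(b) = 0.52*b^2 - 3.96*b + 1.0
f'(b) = 1.04*b - 3.96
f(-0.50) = 3.11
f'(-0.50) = -4.48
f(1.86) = -4.57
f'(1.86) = -2.03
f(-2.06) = 11.36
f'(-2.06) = -6.10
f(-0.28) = 2.15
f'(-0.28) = -4.25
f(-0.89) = 4.94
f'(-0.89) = -4.89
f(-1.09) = 5.93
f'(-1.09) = -5.09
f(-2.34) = 13.11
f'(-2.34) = -6.39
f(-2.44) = 13.76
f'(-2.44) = -6.50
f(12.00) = 28.36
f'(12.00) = 8.52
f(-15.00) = 177.40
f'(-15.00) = -19.56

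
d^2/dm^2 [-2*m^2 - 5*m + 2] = -4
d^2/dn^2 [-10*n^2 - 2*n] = -20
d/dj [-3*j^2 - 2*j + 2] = -6*j - 2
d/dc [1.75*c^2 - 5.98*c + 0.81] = 3.5*c - 5.98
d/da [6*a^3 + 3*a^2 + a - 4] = 18*a^2 + 6*a + 1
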